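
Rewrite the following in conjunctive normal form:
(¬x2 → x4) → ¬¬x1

(¬x2 ∨ x1) ∧ (¬x4 ∨ x1)

(¬x2 → x4) → ¬¬x1
⇔ ¬(¬x2 → x4) ∨ ¬¬x1   [eliminate →]
⇔ ¬(¬¬x2 ∨ x4) ∨ ¬¬x1   [eliminate →]
⇔ (¬¬¬x2 ∧ ¬x4) ∨ ¬¬x1   [De Morgan]
⇔ (¬x2 ∧ ¬x4) ∨ ¬¬x1   [double negation]
⇔ (¬x2 ∧ ¬x4) ∨ x1   [double negation]
⇔ (¬x2 ∨ x1) ∧ (¬x4 ∨ x1)   [distribute ∨ over ∧]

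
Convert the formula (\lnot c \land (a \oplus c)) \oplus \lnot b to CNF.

(\lnot c \land (a \oplus c)) \oplus \lnot b
⇔ ((\lnot c \land (a \oplus c)) \lor \lnot b) \land \lnot (\lnot c \land (a \oplus c) \land \lnot b)   [expand \oplus]
⇔ ((\lnot c \land (a \lor c) \land \lnot (a \land c)) \lor \lnot b) \land \lnot (\lnot c \land (a \oplus c) \land \lnot b)   [expand \oplus]
⇔ ((\lnot c \land (a \lor c) \land \lnot (a \land c)) \lor \lnot b) \land \lnot (\lnot c \land (a \lor c) \land \lnot (a \land c) \land \lnot b)   [expand \oplus]
⇔ ((\lnot c \land (a \lor c) \land (\lnot a \lor \lnot c)) \lor \lnot b) \land \lnot (\lnot c \land (a \lor c) \land \lnot (a \land c) \land \lnot b)   [De Morgan]
⇔ ((\lnot c \land (a \lor c) \land (\lnot a \lor \lnot c)) \lor \lnot b) \land (\lnot \lnot c \lor \lnot (a \lor c) \lor \lnot \lnot (a \land c) \lor \lnot \lnot b)   [De Morgan]
⇔ ((\lnot c \land (a \lor c) \land (\lnot a \lor \lnot c)) \lor \lnot b) \land (c \lor \lnot (a \lor c) \lor \lnot \lnot (a \land c) \lor \lnot \lnot b)   [double negation]
⇔ ((\lnot c \land (a \lor c) \land (\lnot a \lor \lnot c)) \lor \lnot b) \land (c \lor (\lnot a \land \lnot c) \lor \lnot \lnot (a \land c) \lor \lnot \lnot b)   [De Morgan]
⇔ ((\lnot c \land (a \lor c) \land (\lnot a \lor \lnot c)) \lor \lnot b) \land (c \lor (\lnot a \land \lnot c) \lor (a \land c) \lor \lnot \lnot b)   [double negation]
⇔ ((\lnot c \land (a \lor c) \land (\lnot a \lor \lnot c)) \lor \lnot b) \land (c \lor (\lnot a \land \lnot c) \lor (a \land c) \lor b)   [double negation]
⇔ (\lnot c \lor \lnot b) \land (a \lor c \lor \lnot b) \land (\lnot a \lor \lnot c \lor \lnot b) \land (c \lor \lnot a \lor a \lor b) \land (c \lor \lnot a \lor c \lor b) \land (c \lor \lnot c \lor a \lor b) \land (c \lor \lnot c \lor c \lor b)   [distribute \lor over \land]
⇔ (\lnot c \lor \lnot b) \land (a \lor c \lor \lnot b) \land (c \lor \lnot a \lor b)   [simplify]

(\lnot c \lor \lnot b) \land (a \lor c \lor \lnot b) \land (c \lor \lnot a \lor b)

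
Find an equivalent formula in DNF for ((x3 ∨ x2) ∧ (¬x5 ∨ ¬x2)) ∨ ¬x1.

(x3 ∧ ¬x5) ∨ (x3 ∧ ¬x2) ∨ (x2 ∧ ¬x5) ∨ ¬x1

((x3 ∨ x2) ∧ (¬x5 ∨ ¬x2)) ∨ ¬x1
⇔ (x3 ∧ ¬x5) ∨ (x3 ∧ ¬x2) ∨ (x2 ∧ ¬x5) ∨ (x2 ∧ ¬x2) ∨ ¬x1   [distribute ∧ over ∨]
⇔ (x3 ∧ ¬x5) ∨ (x3 ∧ ¬x2) ∨ (x2 ∧ ¬x5) ∨ ¬x1   [simplify]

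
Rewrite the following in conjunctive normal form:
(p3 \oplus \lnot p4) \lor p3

(p3 \oplus \lnot p4) \lor p3
= ((p3 \lor \lnot p4) \land \lnot (p3 \land \lnot p4)) \lor p3   — expand \oplus
= ((p3 \lor \lnot p4) \land (\lnot p3 \lor \lnot \lnot p4)) \lor p3   — De Morgan
= ((p3 \lor \lnot p4) \land (\lnot p3 \lor p4)) \lor p3   — double negation
= (p3 \lor \lnot p4 \lor p3) \land (\lnot p3 \lor p4 \lor p3)   — distribute \lor over \land
= p3 \lor \lnot p4   — simplify

p3 \lor \lnot p4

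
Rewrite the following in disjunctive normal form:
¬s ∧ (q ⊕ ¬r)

¬s ∧ (q ⊕ ¬r)
≡ ¬s ∧ ((q ∧ ¬¬r) ∨ (¬q ∧ ¬r))   [expand ⊕]
≡ ¬s ∧ ((q ∧ r) ∨ (¬q ∧ ¬r))   [double negation]
≡ (¬s ∧ q ∧ r) ∨ (¬s ∧ ¬q ∧ ¬r)   [distribute ∧ over ∨]

(¬s ∧ q ∧ r) ∨ (¬s ∧ ¬q ∧ ¬r)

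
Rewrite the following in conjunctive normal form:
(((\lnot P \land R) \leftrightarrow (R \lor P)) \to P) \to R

(((\lnot P \land R) \leftrightarrow (R \lor P)) \to P) \to R
≡ \lnot (((\lnot P \land R) \leftrightarrow (R \lor P)) \to P) \lor R   [eliminate \to]
≡ \lnot (\lnot ((\lnot P \land R) \leftrightarrow (R \lor P)) \lor P) \lor R   [eliminate \to]
≡ \lnot (\lnot (((\lnot P \land R) \to (R \lor P)) \land ((R \lor P) \to (\lnot P \land R))) \lor P) \lor R   [eliminate \leftrightarrow]
≡ \lnot (\lnot ((\lnot (\lnot P \land R) \lor R \lor P) \land ((R \lor P) \to (\lnot P \land R))) \lor P) \lor R   [eliminate \to]
≡ \lnot (\lnot ((\lnot (\lnot P \land R) \lor R \lor P) \land (\lnot (R \lor P) \lor (\lnot P \land R))) \lor P) \lor R   [eliminate \to]
≡ (\lnot \lnot ((\lnot (\lnot P \land R) \lor R \lor P) \land (\lnot (R \lor P) \lor (\lnot P \land R))) \land \lnot P) \lor R   [De Morgan]
≡ ((\lnot (\lnot P \land R) \lor R \lor P) \land (\lnot (R \lor P) \lor (\lnot P \land R)) \land \lnot P) \lor R   [double negation]
≡ ((\lnot \lnot P \lor \lnot R \lor R \lor P) \land (\lnot (R \lor P) \lor (\lnot P \land R)) \land \lnot P) \lor R   [De Morgan]
≡ ((P \lor \lnot R \lor R \lor P) \land (\lnot (R \lor P) \lor (\lnot P \land R)) \land \lnot P) \lor R   [double negation]
≡ ((P \lor \lnot R \lor R \lor P) \land ((\lnot R \land \lnot P) \lor (\lnot P \land R)) \land \lnot P) \lor R   [De Morgan]
≡ (P \lor \lnot R \lor R \lor P \lor R) \land (\lnot R \lor \lnot P \lor R) \land (\lnot R \lor R \lor R) \land (\lnot P \lor \lnot P \lor R) \land (\lnot P \lor R \lor R) \land (\lnot P \lor R)   [distribute \lor over \land]
≡ \lnot P \lor R   [simplify]

\lnot P \lor R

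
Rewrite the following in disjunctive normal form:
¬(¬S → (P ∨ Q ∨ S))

¬(¬S → (P ∨ Q ∨ S))
= ¬(¬¬S ∨ P ∨ Q ∨ S)   [eliminate →]
= ¬¬¬S ∧ ¬P ∧ ¬Q ∧ ¬S   [De Morgan]
= ¬S ∧ ¬P ∧ ¬Q ∧ ¬S   [double negation]
= ¬S ∧ ¬P ∧ ¬Q   [simplify]

¬S ∧ ¬P ∧ ¬Q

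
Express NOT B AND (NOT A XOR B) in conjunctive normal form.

NOT B AND (NOT A XOR B)
≡ NOT B AND (NOT A OR B) AND NOT (NOT A AND B)   [expand XOR]
≡ NOT B AND (NOT A OR B) AND (NOT NOT A OR NOT B)   [De Morgan]
≡ NOT B AND (NOT A OR B) AND (A OR NOT B)   [double negation]
≡ NOT B AND (NOT A OR B)   [simplify]

NOT B AND (NOT A OR B)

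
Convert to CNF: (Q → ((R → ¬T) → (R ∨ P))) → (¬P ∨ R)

¬P ∨ R

(Q → ((R → ¬T) → (R ∨ P))) → (¬P ∨ R)
≡ ¬(Q → ((R → ¬T) → (R ∨ P))) ∨ ¬P ∨ R   [eliminate →]
≡ ¬(¬Q ∨ ((R → ¬T) → (R ∨ P))) ∨ ¬P ∨ R   [eliminate →]
≡ ¬(¬Q ∨ ¬(R → ¬T) ∨ R ∨ P) ∨ ¬P ∨ R   [eliminate →]
≡ ¬(¬Q ∨ ¬(¬R ∨ ¬T) ∨ R ∨ P) ∨ ¬P ∨ R   [eliminate →]
≡ (¬¬Q ∧ ¬¬(¬R ∨ ¬T) ∧ ¬R ∧ ¬P) ∨ ¬P ∨ R   [De Morgan]
≡ (Q ∧ ¬¬(¬R ∨ ¬T) ∧ ¬R ∧ ¬P) ∨ ¬P ∨ R   [double negation]
≡ (Q ∧ (¬R ∨ ¬T) ∧ ¬R ∧ ¬P) ∨ ¬P ∨ R   [double negation]
≡ (Q ∨ ¬P ∨ R) ∧ (¬R ∨ ¬T ∨ ¬P ∨ R) ∧ (¬R ∨ ¬P ∨ R) ∧ (¬P ∨ ¬P ∨ R)   [distribute ∨ over ∧]
≡ ¬P ∨ R   [simplify]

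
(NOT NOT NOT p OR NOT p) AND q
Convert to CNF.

(NOT NOT NOT p OR NOT p) AND q
≡ (NOT p OR NOT p) AND q   (double negation)
≡ NOT p AND q   (simplify)

NOT p AND q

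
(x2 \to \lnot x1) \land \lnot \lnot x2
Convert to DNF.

\lnot x1 \land x2

(x2 \to \lnot x1) \land \lnot \lnot x2
≡ (\lnot x2 \lor \lnot x1) \land \lnot \lnot x2   [eliminate \to]
≡ (\lnot x2 \lor \lnot x1) \land x2   [double negation]
≡ \lnot x2 \land x2 \lor \lnot x1 \land x2   [distribute \land over \lor]
≡ \lnot x1 \land x2   [simplify]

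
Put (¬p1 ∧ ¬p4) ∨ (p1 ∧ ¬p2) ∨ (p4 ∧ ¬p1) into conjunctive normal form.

(¬p1 ∧ ¬p4) ∨ (p1 ∧ ¬p2) ∨ (p4 ∧ ¬p1)
= (¬p1 ∨ p1 ∨ p4) ∧ (¬p1 ∨ p1 ∨ ¬p1) ∧ (¬p1 ∨ ¬p2 ∨ p4) ∧ (¬p1 ∨ ¬p2 ∨ ¬p1) ∧ (¬p4 ∨ p1 ∨ p4) ∧ (¬p4 ∨ p1 ∨ ¬p1) ∧ (¬p4 ∨ ¬p2 ∨ p4) ∧ (¬p4 ∨ ¬p2 ∨ ¬p1)   (distribute ∨ over ∧)
= ¬p1 ∨ ¬p2   (simplify)

¬p1 ∨ ¬p2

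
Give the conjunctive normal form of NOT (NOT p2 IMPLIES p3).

NOT (NOT p2 IMPLIES p3)
≡ NOT (NOT NOT p2 OR p3)   [eliminate IMPLIES]
≡ NOT NOT NOT p2 AND NOT p3   [De Morgan]
≡ NOT p2 AND NOT p3   [double negation]

NOT p2 AND NOT p3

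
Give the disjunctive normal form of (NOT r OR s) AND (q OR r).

(NOT r AND q) OR (s AND q) OR (s AND r)

(NOT r OR s) AND (q OR r)
≡ (NOT r AND q) OR (NOT r AND r) OR (s AND q) OR (s AND r)   — distribute AND over OR
≡ (NOT r AND q) OR (s AND q) OR (s AND r)   — simplify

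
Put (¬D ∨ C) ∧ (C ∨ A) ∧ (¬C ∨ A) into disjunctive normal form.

(¬D ∨ C) ∧ (C ∨ A) ∧ (¬C ∨ A)
= (¬D ∧ C ∧ ¬C) ∨ (¬D ∧ C ∧ A) ∨ (¬D ∧ A ∧ ¬C) ∨ (¬D ∧ A ∧ A) ∨ (C ∧ C ∧ ¬C) ∨ (C ∧ C ∧ A) ∨ (C ∧ A ∧ ¬C) ∨ (C ∧ A ∧ A)   (distribute ∧ over ∨)
= (¬D ∧ A) ∨ (C ∧ A)   (simplify)

(¬D ∧ A) ∨ (C ∧ A)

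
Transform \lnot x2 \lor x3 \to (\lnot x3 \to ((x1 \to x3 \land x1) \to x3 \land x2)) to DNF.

x2 \land \lnot x3 \lor x3 \lor x1 \land \lnot x3

\lnot x2 \lor x3 \to (\lnot x3 \to ((x1 \to x3 \land x1) \to x3 \land x2))
≡ \lnot (\lnot x2 \lor x3) \lor (\lnot x3 \to ((x1 \to x3 \land x1) \to x3 \land x2))   [eliminate \to]
≡ \lnot (\lnot x2 \lor x3) \lor \lnot \lnot x3 \lor ((x1 \to x3 \land x1) \to x3 \land x2)   [eliminate \to]
≡ \lnot (\lnot x2 \lor x3) \lor \lnot \lnot x3 \lor \lnot (x1 \to x3 \land x1) \lor x3 \land x2   [eliminate \to]
≡ \lnot (\lnot x2 \lor x3) \lor \lnot \lnot x3 \lor \lnot (\lnot x1 \lor x3 \land x1) \lor x3 \land x2   [eliminate \to]
≡ \lnot \lnot x2 \land \lnot x3 \lor \lnot \lnot x3 \lor \lnot (\lnot x1 \lor x3 \land x1) \lor x3 \land x2   [De Morgan]
≡ x2 \land \lnot x3 \lor \lnot \lnot x3 \lor \lnot (\lnot x1 \lor x3 \land x1) \lor x3 \land x2   [double negation]
≡ x2 \land \lnot x3 \lor x3 \lor \lnot (\lnot x1 \lor x3 \land x1) \lor x3 \land x2   [double negation]
≡ x2 \land \lnot x3 \lor x3 \lor \lnot \lnot x1 \land \lnot (x3 \land x1) \lor x3 \land x2   [De Morgan]
≡ x2 \land \lnot x3 \lor x3 \lor x1 \land \lnot (x3 \land x1) \lor x3 \land x2   [double negation]
≡ x2 \land \lnot x3 \lor x3 \lor x1 \land (\lnot x3 \lor \lnot x1) \lor x3 \land x2   [De Morgan]
≡ x2 \land \lnot x3 \lor x3 \lor x1 \land \lnot x3 \lor x1 \land \lnot x1 \lor x3 \land x2   [distribute \land over \lor]
≡ x2 \land \lnot x3 \lor x3 \lor x1 \land \lnot x3   [simplify]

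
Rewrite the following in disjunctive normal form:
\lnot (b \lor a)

\lnot b \land \lnot a

\lnot (b \lor a)
⇔ \lnot b \land \lnot a   [De Morgan]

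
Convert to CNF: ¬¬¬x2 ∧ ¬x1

¬¬¬x2 ∧ ¬x1
≡ ¬x2 ∧ ¬x1   (double negation)

¬x2 ∧ ¬x1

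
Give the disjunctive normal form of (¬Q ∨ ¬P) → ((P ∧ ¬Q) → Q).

¬P ∨ Q

(¬Q ∨ ¬P) → ((P ∧ ¬Q) → Q)
≡ ¬(¬Q ∨ ¬P) ∨ ((P ∧ ¬Q) → Q)   [eliminate →]
≡ ¬(¬Q ∨ ¬P) ∨ ¬(P ∧ ¬Q) ∨ Q   [eliminate →]
≡ (¬¬Q ∧ ¬¬P) ∨ ¬(P ∧ ¬Q) ∨ Q   [De Morgan]
≡ (Q ∧ ¬¬P) ∨ ¬(P ∧ ¬Q) ∨ Q   [double negation]
≡ (Q ∧ P) ∨ ¬(P ∧ ¬Q) ∨ Q   [double negation]
≡ (Q ∧ P) ∨ ¬P ∨ ¬¬Q ∨ Q   [De Morgan]
≡ (Q ∧ P) ∨ ¬P ∨ Q ∨ Q   [double negation]
≡ ¬P ∨ Q   [simplify]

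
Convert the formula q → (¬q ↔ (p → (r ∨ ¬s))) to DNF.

q → (¬q ↔ (p → (r ∨ ¬s)))
= ¬q ∨ (¬q ↔ (p → (r ∨ ¬s)))   [eliminate →]
= ¬q ∨ ((¬q → (p → (r ∨ ¬s))) ∧ ((p → (r ∨ ¬s)) → ¬q))   [eliminate ↔]
= ¬q ∨ ((¬¬q ∨ (p → (r ∨ ¬s))) ∧ ((p → (r ∨ ¬s)) → ¬q))   [eliminate →]
= ¬q ∨ ((¬¬q ∨ ¬p ∨ r ∨ ¬s) ∧ ((p → (r ∨ ¬s)) → ¬q))   [eliminate →]
= ¬q ∨ ((¬¬q ∨ ¬p ∨ r ∨ ¬s) ∧ (¬(p → (r ∨ ¬s)) ∨ ¬q))   [eliminate →]
= ¬q ∨ ((¬¬q ∨ ¬p ∨ r ∨ ¬s) ∧ (¬(¬p ∨ r ∨ ¬s) ∨ ¬q))   [eliminate →]
= ¬q ∨ ((q ∨ ¬p ∨ r ∨ ¬s) ∧ (¬(¬p ∨ r ∨ ¬s) ∨ ¬q))   [double negation]
= ¬q ∨ ((q ∨ ¬p ∨ r ∨ ¬s) ∧ ((¬¬p ∧ ¬r ∧ ¬¬s) ∨ ¬q))   [De Morgan]
= ¬q ∨ ((q ∨ ¬p ∨ r ∨ ¬s) ∧ ((p ∧ ¬r ∧ ¬¬s) ∨ ¬q))   [double negation]
= ¬q ∨ ((q ∨ ¬p ∨ r ∨ ¬s) ∧ ((p ∧ ¬r ∧ s) ∨ ¬q))   [double negation]
= ¬q ∨ (q ∧ p ∧ ¬r ∧ s) ∨ (q ∧ ¬q) ∨ (¬p ∧ p ∧ ¬r ∧ s) ∨ (¬p ∧ ¬q) ∨ (r ∧ p ∧ ¬r ∧ s) ∨ (r ∧ ¬q) ∨ (¬s ∧ p ∧ ¬r ∧ s) ∨ (¬s ∧ ¬q)   [distribute ∧ over ∨]
= ¬q ∨ (q ∧ p ∧ ¬r ∧ s)   [simplify]

¬q ∨ (q ∧ p ∧ ¬r ∧ s)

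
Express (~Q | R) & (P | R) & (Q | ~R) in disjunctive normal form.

(~Q | R) & (P | R) & (Q | ~R)
≡ (~Q & P & Q) | (~Q & P & ~R) | (~Q & R & Q) | (~Q & R & ~R) | (R & P & Q) | (R & P & ~R) | (R & R & Q) | (R & R & ~R)   [distribute & over |]
≡ (~Q & P & ~R) | (R & Q)   [simplify]

(~Q & P & ~R) | (R & Q)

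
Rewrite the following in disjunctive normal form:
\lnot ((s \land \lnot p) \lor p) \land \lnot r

\lnot ((s \land \lnot p) \lor p) \land \lnot r
⇔ \lnot (s \land \lnot p) \land \lnot p \land \lnot r   — De Morgan
⇔ (\lnot s \lor \lnot \lnot p) \land \lnot p \land \lnot r   — De Morgan
⇔ (\lnot s \lor p) \land \lnot p \land \lnot r   — double negation
⇔ (\lnot s \land \lnot p \land \lnot r) \lor (p \land \lnot p \land \lnot r)   — distribute \land over \lor
⇔ \lnot s \land \lnot p \land \lnot r   — simplify

\lnot s \land \lnot p \land \lnot r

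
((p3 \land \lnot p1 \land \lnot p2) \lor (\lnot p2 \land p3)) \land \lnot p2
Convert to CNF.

((p3 \land \lnot p1 \land \lnot p2) \lor (\lnot p2 \land p3)) \land \lnot p2
≡ (p3 \lor \lnot p2) \land (p3 \lor p3) \land (\lnot p1 \lor \lnot p2) \land (\lnot p1 \lor p3) \land (\lnot p2 \lor \lnot p2) \land (\lnot p2 \lor p3) \land \lnot p2   — distribute \lor over \land
≡ p3 \land \lnot p2   — simplify

p3 \land \lnot p2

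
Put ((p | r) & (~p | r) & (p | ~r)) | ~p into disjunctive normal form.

((p | r) & (~p | r) & (p | ~r)) | ~p
= (p & ~p & p) | (p & ~p & ~r) | (p & r & p) | (p & r & ~r) | (r & ~p & p) | (r & ~p & ~r) | (r & r & p) | (r & r & ~r) | ~p
= (p & r) | ~p

(p & r) | ~p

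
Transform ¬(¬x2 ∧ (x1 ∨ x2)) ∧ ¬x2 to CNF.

¬(¬x2 ∧ (x1 ∨ x2)) ∧ ¬x2
⇔ (¬¬x2 ∨ ¬(x1 ∨ x2)) ∧ ¬x2   — De Morgan
⇔ (x2 ∨ ¬(x1 ∨ x2)) ∧ ¬x2   — double negation
⇔ (x2 ∨ (¬x1 ∧ ¬x2)) ∧ ¬x2   — De Morgan
⇔ (x2 ∨ ¬x1) ∧ (x2 ∨ ¬x2) ∧ ¬x2   — distribute ∨ over ∧
⇔ (x2 ∨ ¬x1) ∧ ¬x2   — simplify

(x2 ∨ ¬x1) ∧ ¬x2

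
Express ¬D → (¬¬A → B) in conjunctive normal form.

D ∨ ¬A ∨ B

¬D → (¬¬A → B)
≡ ¬¬D ∨ (¬¬A → B)   [eliminate →]
≡ ¬¬D ∨ ¬¬¬A ∨ B   [eliminate →]
≡ D ∨ ¬¬¬A ∨ B   [double negation]
≡ D ∨ ¬A ∨ B   [double negation]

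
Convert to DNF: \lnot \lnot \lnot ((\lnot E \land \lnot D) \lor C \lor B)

\lnot \lnot \lnot ((\lnot E \land \lnot D) \lor C \lor B)
≡ \lnot ((\lnot E \land \lnot D) \lor C \lor B)   (double negation)
≡ \lnot (\lnot E \land \lnot D) \land \lnot C \land \lnot B   (De Morgan)
≡ (\lnot \lnot E \lor \lnot \lnot D) \land \lnot C \land \lnot B   (De Morgan)
≡ (E \lor \lnot \lnot D) \land \lnot C \land \lnot B   (double negation)
≡ (E \lor D) \land \lnot C \land \lnot B   (double negation)
≡ (E \land \lnot C \land \lnot B) \lor (D \land \lnot C \land \lnot B)   (distribute \land over \lor)

(E \land \lnot C \land \lnot B) \lor (D \land \lnot C \land \lnot B)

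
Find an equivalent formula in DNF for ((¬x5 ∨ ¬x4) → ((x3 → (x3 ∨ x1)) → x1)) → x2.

((¬x5 ∨ ¬x4) → ((x3 → (x3 ∨ x1)) → x1)) → x2
⇔ ¬((¬x5 ∨ ¬x4) → ((x3 → (x3 ∨ x1)) → x1)) ∨ x2
⇔ ¬(¬(¬x5 ∨ ¬x4) ∨ ((x3 → (x3 ∨ x1)) → x1)) ∨ x2
⇔ ¬(¬(¬x5 ∨ ¬x4) ∨ ¬(x3 → (x3 ∨ x1)) ∨ x1) ∨ x2
⇔ ¬(¬(¬x5 ∨ ¬x4) ∨ ¬(¬x3 ∨ x3 ∨ x1) ∨ x1) ∨ x2
⇔ (¬¬(¬x5 ∨ ¬x4) ∧ ¬¬(¬x3 ∨ x3 ∨ x1) ∧ ¬x1) ∨ x2
⇔ ((¬x5 ∨ ¬x4) ∧ ¬¬(¬x3 ∨ x3 ∨ x1) ∧ ¬x1) ∨ x2
⇔ ((¬x5 ∨ ¬x4) ∧ (¬x3 ∨ x3 ∨ x1) ∧ ¬x1) ∨ x2
⇔ (¬x5 ∧ ¬x3 ∧ ¬x1) ∨ (¬x5 ∧ x3 ∧ ¬x1) ∨ (¬x5 ∧ x1 ∧ ¬x1) ∨ (¬x4 ∧ ¬x3 ∧ ¬x1) ∨ (¬x4 ∧ x3 ∧ ¬x1) ∨ (¬x4 ∧ x1 ∧ ¬x1) ∨ x2
⇔ (¬x5 ∧ ¬x3 ∧ ¬x1) ∨ (¬x5 ∧ x3 ∧ ¬x1) ∨ (¬x4 ∧ ¬x3 ∧ ¬x1) ∨ (¬x4 ∧ x3 ∧ ¬x1) ∨ x2

(¬x5 ∧ ¬x3 ∧ ¬x1) ∨ (¬x5 ∧ x3 ∧ ¬x1) ∨ (¬x4 ∧ ¬x3 ∧ ¬x1) ∨ (¬x4 ∧ x3 ∧ ¬x1) ∨ x2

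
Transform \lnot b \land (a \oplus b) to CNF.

\lnot b \land (a \lor b)

\lnot b \land (a \oplus b)
≡ \lnot b \land (a \lor b) \land \lnot (a \land b)   (expand \oplus)
≡ \lnot b \land (a \lor b) \land (\lnot a \lor \lnot b)   (De Morgan)
≡ \lnot b \land (a \lor b)   (simplify)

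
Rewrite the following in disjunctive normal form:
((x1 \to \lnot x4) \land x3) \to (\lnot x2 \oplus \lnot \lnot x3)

(x1 \land x4) \lor \lnot x3 \lor (x2 \land x3)

((x1 \to \lnot x4) \land x3) \to (\lnot x2 \oplus \lnot \lnot x3)
= \lnot ((x1 \to \lnot x4) \land x3) \lor (\lnot x2 \oplus \lnot \lnot x3)
= \lnot ((\lnot x1 \lor \lnot x4) \land x3) \lor (\lnot x2 \oplus \lnot \lnot x3)
= \lnot ((\lnot x1 \lor \lnot x4) \land x3) \lor (\lnot x2 \land \lnot \lnot \lnot x3) \lor (\lnot \lnot x2 \land \lnot \lnot x3)
= \lnot (\lnot x1 \lor \lnot x4) \lor \lnot x3 \lor (\lnot x2 \land \lnot \lnot \lnot x3) \lor (\lnot \lnot x2 \land \lnot \lnot x3)
= (\lnot \lnot x1 \land \lnot \lnot x4) \lor \lnot x3 \lor (\lnot x2 \land \lnot \lnot \lnot x3) \lor (\lnot \lnot x2 \land \lnot \lnot x3)
= (x1 \land \lnot \lnot x4) \lor \lnot x3 \lor (\lnot x2 \land \lnot \lnot \lnot x3) \lor (\lnot \lnot x2 \land \lnot \lnot x3)
= (x1 \land x4) \lor \lnot x3 \lor (\lnot x2 \land \lnot \lnot \lnot x3) \lor (\lnot \lnot x2 \land \lnot \lnot x3)
= (x1 \land x4) \lor \lnot x3 \lor (\lnot x2 \land \lnot x3) \lor (\lnot \lnot x2 \land \lnot \lnot x3)
= (x1 \land x4) \lor \lnot x3 \lor (\lnot x2 \land \lnot x3) \lor (x2 \land \lnot \lnot x3)
= (x1 \land x4) \lor \lnot x3 \lor (\lnot x2 \land \lnot x3) \lor (x2 \land x3)
= (x1 \land x4) \lor \lnot x3 \lor (x2 \land x3)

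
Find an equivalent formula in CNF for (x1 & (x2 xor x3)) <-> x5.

(~x1 | ~x2 | x3 | x5) & (~x1 | ~x3 | x2 | x5) & (~x5 | x1) & (~x5 | x2 | x3) & (~x5 | ~x2 | ~x3)

(x1 & (x2 xor x3)) <-> x5
≡ ((x1 & (x2 xor x3)) -> x5) & (x5 -> (x1 & (x2 xor x3)))   [eliminate <->]
≡ (~(x1 & (x2 xor x3)) | x5) & (x5 -> (x1 & (x2 xor x3)))   [eliminate ->]
≡ (~(x1 & (x2 | x3) & ~(x2 & x3)) | x5) & (x5 -> (x1 & (x2 xor x3)))   [expand xor]
≡ (~(x1 & (x2 | x3) & ~(x2 & x3)) | x5) & (~x5 | (x1 & (x2 xor x3)))   [eliminate ->]
≡ (~(x1 & (x2 | x3) & ~(x2 & x3)) | x5) & (~x5 | (x1 & (x2 | x3) & ~(x2 & x3)))   [expand xor]
≡ (~x1 | ~(x2 | x3) | ~~(x2 & x3) | x5) & (~x5 | (x1 & (x2 | x3) & ~(x2 & x3)))   [De Morgan]
≡ (~x1 | (~x2 & ~x3) | ~~(x2 & x3) | x5) & (~x5 | (x1 & (x2 | x3) & ~(x2 & x3)))   [De Morgan]
≡ (~x1 | (~x2 & ~x3) | (x2 & x3) | x5) & (~x5 | (x1 & (x2 | x3) & ~(x2 & x3)))   [double negation]
≡ (~x1 | (~x2 & ~x3) | (x2 & x3) | x5) & (~x5 | (x1 & (x2 | x3) & (~x2 | ~x3)))   [De Morgan]
≡ (~x1 | ~x2 | x2 | x5) & (~x1 | ~x2 | x3 | x5) & (~x1 | ~x3 | x2 | x5) & (~x1 | ~x3 | x3 | x5) & (~x5 | x1) & (~x5 | x2 | x3) & (~x5 | ~x2 | ~x3)   [distribute | over &]
≡ (~x1 | ~x2 | x3 | x5) & (~x1 | ~x3 | x2 | x5) & (~x5 | x1) & (~x5 | x2 | x3) & (~x5 | ~x2 | ~x3)   [simplify]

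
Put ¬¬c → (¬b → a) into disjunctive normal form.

¬¬c → (¬b → a)
≡ ¬¬¬c ∨ (¬b → a)   (eliminate →)
≡ ¬¬¬c ∨ ¬¬b ∨ a   (eliminate →)
≡ ¬c ∨ ¬¬b ∨ a   (double negation)
≡ ¬c ∨ b ∨ a   (double negation)

¬c ∨ b ∨ a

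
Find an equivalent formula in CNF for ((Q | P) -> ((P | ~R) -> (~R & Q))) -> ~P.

((Q | P) -> ((P | ~R) -> (~R & Q))) -> ~P
≡ ~((Q | P) -> ((P | ~R) -> (~R & Q))) | ~P
≡ ~(~(Q | P) | ((P | ~R) -> (~R & Q))) | ~P
≡ ~(~(Q | P) | ~(P | ~R) | (~R & Q)) | ~P
≡ (~~(Q | P) & ~~(P | ~R) & ~(~R & Q)) | ~P
≡ ((Q | P) & ~~(P | ~R) & ~(~R & Q)) | ~P
≡ ((Q | P) & (P | ~R) & ~(~R & Q)) | ~P
≡ ((Q | P) & (P | ~R) & (~~R | ~Q)) | ~P
≡ ((Q | P) & (P | ~R) & (R | ~Q)) | ~P
≡ (Q | P | ~P) & (P | ~R | ~P) & (R | ~Q | ~P)
≡ R | ~Q | ~P

R | ~Q | ~P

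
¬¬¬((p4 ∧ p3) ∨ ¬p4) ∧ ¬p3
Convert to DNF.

¬p3 ∧ p4

¬¬¬((p4 ∧ p3) ∨ ¬p4) ∧ ¬p3
≡ ¬((p4 ∧ p3) ∨ ¬p4) ∧ ¬p3   (double negation)
≡ ¬(p4 ∧ p3) ∧ ¬¬p4 ∧ ¬p3   (De Morgan)
≡ (¬p4 ∨ ¬p3) ∧ ¬¬p4 ∧ ¬p3   (De Morgan)
≡ (¬p4 ∨ ¬p3) ∧ p4 ∧ ¬p3   (double negation)
≡ (¬p4 ∧ p4 ∧ ¬p3) ∨ (¬p3 ∧ p4 ∧ ¬p3)   (distribute ∧ over ∨)
≡ ¬p3 ∧ p4   (simplify)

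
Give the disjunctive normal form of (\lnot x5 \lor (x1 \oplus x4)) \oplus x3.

(\lnot x5 \lor (x1 \oplus x4)) \oplus x3
= ((\lnot x5 \lor (x1 \oplus x4)) \land \lnot x3) \lor (\lnot (\lnot x5 \lor (x1 \oplus x4)) \land x3)   [expand \oplus]
= ((\lnot x5 \lor (x1 \land \lnot x4) \lor (\lnot x1 \land x4)) \land \lnot x3) \lor (\lnot (\lnot x5 \lor (x1 \oplus x4)) \land x3)   [expand \oplus]
= ((\lnot x5 \lor (x1 \land \lnot x4) \lor (\lnot x1 \land x4)) \land \lnot x3) \lor (\lnot (\lnot x5 \lor (x1 \land \lnot x4) \lor (\lnot x1 \land x4)) \land x3)   [expand \oplus]
= ((\lnot x5 \lor (x1 \land \lnot x4) \lor (\lnot x1 \land x4)) \land \lnot x3) \lor (\lnot \lnot x5 \land \lnot (x1 \land \lnot x4) \land \lnot (\lnot x1 \land x4) \land x3)   [De Morgan]
= ((\lnot x5 \lor (x1 \land \lnot x4) \lor (\lnot x1 \land x4)) \land \lnot x3) \lor (x5 \land \lnot (x1 \land \lnot x4) \land \lnot (\lnot x1 \land x4) \land x3)   [double negation]
= ((\lnot x5 \lor (x1 \land \lnot x4) \lor (\lnot x1 \land x4)) \land \lnot x3) \lor (x5 \land (\lnot x1 \lor \lnot \lnot x4) \land \lnot (\lnot x1 \land x4) \land x3)   [De Morgan]
= ((\lnot x5 \lor (x1 \land \lnot x4) \lor (\lnot x1 \land x4)) \land \lnot x3) \lor (x5 \land (\lnot x1 \lor x4) \land \lnot (\lnot x1 \land x4) \land x3)   [double negation]
= ((\lnot x5 \lor (x1 \land \lnot x4) \lor (\lnot x1 \land x4)) \land \lnot x3) \lor (x5 \land (\lnot x1 \lor x4) \land (\lnot \lnot x1 \lor \lnot x4) \land x3)   [De Morgan]
= ((\lnot x5 \lor (x1 \land \lnot x4) \lor (\lnot x1 \land x4)) \land \lnot x3) \lor (x5 \land (\lnot x1 \lor x4) \land (x1 \lor \lnot x4) \land x3)   [double negation]
= (\lnot x5 \land \lnot x3) \lor (x1 \land \lnot x4 \land \lnot x3) \lor (\lnot x1 \land x4 \land \lnot x3) \lor (x5 \land \lnot x1 \land x1 \land x3) \lor (x5 \land \lnot x1 \land \lnot x4 \land x3) \lor (x5 \land x4 \land x1 \land x3) \lor (x5 \land x4 \land \lnot x4 \land x3)   [distribute \land over \lor]
= (\lnot x5 \land \lnot x3) \lor (x1 \land \lnot x4 \land \lnot x3) \lor (\lnot x1 \land x4 \land \lnot x3) \lor (x5 \land \lnot x1 \land \lnot x4 \land x3) \lor (x5 \land x4 \land x1 \land x3)   [simplify]

(\lnot x5 \land \lnot x3) \lor (x1 \land \lnot x4 \land \lnot x3) \lor (\lnot x1 \land x4 \land \lnot x3) \lor (x5 \land \lnot x1 \land \lnot x4 \land x3) \lor (x5 \land x4 \land x1 \land x3)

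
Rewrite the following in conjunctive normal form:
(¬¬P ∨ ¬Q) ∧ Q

(P ∨ ¬Q) ∧ Q

(¬¬P ∨ ¬Q) ∧ Q
⇔ (P ∨ ¬Q) ∧ Q   — double negation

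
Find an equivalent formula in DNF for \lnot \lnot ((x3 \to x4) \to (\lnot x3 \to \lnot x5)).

x3 \lor \lnot x5

\lnot \lnot ((x3 \to x4) \to (\lnot x3 \to \lnot x5))
≡ \lnot \lnot (\lnot (x3 \to x4) \lor (\lnot x3 \to \lnot x5))   (eliminate \to)
≡ \lnot \lnot (\lnot (\lnot x3 \lor x4) \lor (\lnot x3 \to \lnot x5))   (eliminate \to)
≡ \lnot \lnot (\lnot (\lnot x3 \lor x4) \lor \lnot \lnot x3 \lor \lnot x5)   (eliminate \to)
≡ \lnot (\lnot x3 \lor x4) \lor \lnot \lnot x3 \lor \lnot x5   (double negation)
≡ (\lnot \lnot x3 \land \lnot x4) \lor \lnot \lnot x3 \lor \lnot x5   (De Morgan)
≡ (x3 \land \lnot x4) \lor \lnot \lnot x3 \lor \lnot x5   (double negation)
≡ (x3 \land \lnot x4) \lor x3 \lor \lnot x5   (double negation)
≡ x3 \lor \lnot x5   (simplify)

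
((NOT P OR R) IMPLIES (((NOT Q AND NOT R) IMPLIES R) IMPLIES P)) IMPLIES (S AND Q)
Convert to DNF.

((NOT P OR R) IMPLIES (((NOT Q AND NOT R) IMPLIES R) IMPLIES P)) IMPLIES (S AND Q)
≡ NOT ((NOT P OR R) IMPLIES (((NOT Q AND NOT R) IMPLIES R) IMPLIES P)) OR (S AND Q)   [eliminate IMPLIES]
≡ NOT (NOT (NOT P OR R) OR (((NOT Q AND NOT R) IMPLIES R) IMPLIES P)) OR (S AND Q)   [eliminate IMPLIES]
≡ NOT (NOT (NOT P OR R) OR NOT ((NOT Q AND NOT R) IMPLIES R) OR P) OR (S AND Q)   [eliminate IMPLIES]
≡ NOT (NOT (NOT P OR R) OR NOT (NOT (NOT Q AND NOT R) OR R) OR P) OR (S AND Q)   [eliminate IMPLIES]
≡ (NOT NOT (NOT P OR R) AND NOT NOT (NOT (NOT Q AND NOT R) OR R) AND NOT P) OR (S AND Q)   [De Morgan]
≡ ((NOT P OR R) AND NOT NOT (NOT (NOT Q AND NOT R) OR R) AND NOT P) OR (S AND Q)   [double negation]
≡ ((NOT P OR R) AND (NOT (NOT Q AND NOT R) OR R) AND NOT P) OR (S AND Q)   [double negation]
≡ ((NOT P OR R) AND (NOT NOT Q OR NOT NOT R OR R) AND NOT P) OR (S AND Q)   [De Morgan]
≡ ((NOT P OR R) AND (Q OR NOT NOT R OR R) AND NOT P) OR (S AND Q)   [double negation]
≡ ((NOT P OR R) AND (Q OR R OR R) AND NOT P) OR (S AND Q)   [double negation]
≡ (NOT P AND Q AND NOT P) OR (NOT P AND R AND NOT P) OR (NOT P AND R AND NOT P) OR (R AND Q AND NOT P) OR (R AND R AND NOT P) OR (R AND R AND NOT P) OR (S AND Q)   [distribute AND over OR]
≡ (NOT P AND Q) OR (NOT P AND R) OR (S AND Q)   [simplify]

(NOT P AND Q) OR (NOT P AND R) OR (S AND Q)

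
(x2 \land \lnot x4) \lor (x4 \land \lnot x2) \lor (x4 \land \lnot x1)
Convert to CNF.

(x2 \lor x4) \land (\lnot x4 \lor \lnot x2 \lor \lnot x1)

(x2 \land \lnot x4) \lor (x4 \land \lnot x2) \lor (x4 \land \lnot x1)
≡ (x2 \lor x4 \lor x4) \land (x2 \lor x4 \lor \lnot x1) \land (x2 \lor \lnot x2 \lor x4) \land (x2 \lor \lnot x2 \lor \lnot x1) \land (\lnot x4 \lor x4 \lor x4) \land (\lnot x4 \lor x4 \lor \lnot x1) \land (\lnot x4 \lor \lnot x2 \lor x4) \land (\lnot x4 \lor \lnot x2 \lor \lnot x1)   [distribute \lor over \land]
≡ (x2 \lor x4) \land (\lnot x4 \lor \lnot x2 \lor \lnot x1)   [simplify]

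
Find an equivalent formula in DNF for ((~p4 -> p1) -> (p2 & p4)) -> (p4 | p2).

(p1 & ~p2) | (p1 & ~p4) | p4 | p2

((~p4 -> p1) -> (p2 & p4)) -> (p4 | p2)
≡ ~((~p4 -> p1) -> (p2 & p4)) | p4 | p2
≡ ~(~(~p4 -> p1) | (p2 & p4)) | p4 | p2
≡ ~(~(~~p4 | p1) | (p2 & p4)) | p4 | p2
≡ (~~(~~p4 | p1) & ~(p2 & p4)) | p4 | p2
≡ ((~~p4 | p1) & ~(p2 & p4)) | p4 | p2
≡ ((p4 | p1) & ~(p2 & p4)) | p4 | p2
≡ ((p4 | p1) & (~p2 | ~p4)) | p4 | p2
≡ (p4 & ~p2) | (p4 & ~p4) | (p1 & ~p2) | (p1 & ~p4) | p4 | p2
≡ (p1 & ~p2) | (p1 & ~p4) | p4 | p2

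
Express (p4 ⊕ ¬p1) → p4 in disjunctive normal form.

(¬p4 ∧ p1) ∨ p4

(p4 ⊕ ¬p1) → p4
≡ ¬(p4 ⊕ ¬p1) ∨ p4   [eliminate →]
≡ ¬((p4 ∧ ¬¬p1) ∨ (¬p4 ∧ ¬p1)) ∨ p4   [expand ⊕]
≡ (¬(p4 ∧ ¬¬p1) ∧ ¬(¬p4 ∧ ¬p1)) ∨ p4   [De Morgan]
≡ ((¬p4 ∨ ¬¬¬p1) ∧ ¬(¬p4 ∧ ¬p1)) ∨ p4   [De Morgan]
≡ ((¬p4 ∨ ¬p1) ∧ ¬(¬p4 ∧ ¬p1)) ∨ p4   [double negation]
≡ ((¬p4 ∨ ¬p1) ∧ (¬¬p4 ∨ ¬¬p1)) ∨ p4   [De Morgan]
≡ ((¬p4 ∨ ¬p1) ∧ (p4 ∨ ¬¬p1)) ∨ p4   [double negation]
≡ ((¬p4 ∨ ¬p1) ∧ (p4 ∨ p1)) ∨ p4   [double negation]
≡ (¬p4 ∧ p4) ∨ (¬p4 ∧ p1) ∨ (¬p1 ∧ p4) ∨ (¬p1 ∧ p1) ∨ p4   [distribute ∧ over ∨]
≡ (¬p4 ∧ p1) ∨ p4   [simplify]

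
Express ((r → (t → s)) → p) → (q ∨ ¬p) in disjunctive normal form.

q ∨ ¬p

((r → (t → s)) → p) → (q ∨ ¬p)
≡ ¬((r → (t → s)) → p) ∨ q ∨ ¬p   (eliminate →)
≡ ¬(¬(r → (t → s)) ∨ p) ∨ q ∨ ¬p   (eliminate →)
≡ ¬(¬(¬r ∨ (t → s)) ∨ p) ∨ q ∨ ¬p   (eliminate →)
≡ ¬(¬(¬r ∨ ¬t ∨ s) ∨ p) ∨ q ∨ ¬p   (eliminate →)
≡ (¬¬(¬r ∨ ¬t ∨ s) ∧ ¬p) ∨ q ∨ ¬p   (De Morgan)
≡ ((¬r ∨ ¬t ∨ s) ∧ ¬p) ∨ q ∨ ¬p   (double negation)
≡ (¬r ∧ ¬p) ∨ (¬t ∧ ¬p) ∨ (s ∧ ¬p) ∨ q ∨ ¬p   (distribute ∧ over ∨)
≡ q ∨ ¬p   (simplify)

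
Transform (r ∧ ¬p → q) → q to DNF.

(r ∧ ¬p → q) → q
≡ ¬(r ∧ ¬p → q) ∨ q   [eliminate →]
≡ ¬(¬(r ∧ ¬p) ∨ q) ∨ q   [eliminate →]
≡ ¬¬(r ∧ ¬p) ∧ ¬q ∨ q   [De Morgan]
≡ r ∧ ¬p ∧ ¬q ∨ q   [double negation]

r ∧ ¬p ∧ ¬q ∨ q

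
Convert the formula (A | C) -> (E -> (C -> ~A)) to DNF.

~E | ~C | ~A

(A | C) -> (E -> (C -> ~A))
≡ ~(A | C) | (E -> (C -> ~A))   — eliminate ->
≡ ~(A | C) | ~E | (C -> ~A)   — eliminate ->
≡ ~(A | C) | ~E | ~C | ~A   — eliminate ->
≡ (~A & ~C) | ~E | ~C | ~A   — De Morgan
≡ ~E | ~C | ~A   — simplify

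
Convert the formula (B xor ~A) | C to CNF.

(B xor ~A) | C
≡ ((B | ~A) & ~(B & ~A)) | C
≡ ((B | ~A) & (~B | ~~A)) | C
≡ ((B | ~A) & (~B | A)) | C
≡ (B | ~A | C) & (~B | A | C)

(B | ~A | C) & (~B | A | C)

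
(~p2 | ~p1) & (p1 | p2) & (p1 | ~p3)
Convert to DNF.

(~p2 & p1) | (~p1 & p2 & ~p3)

(~p2 | ~p1) & (p1 | p2) & (p1 | ~p3)
≡ (~p2 & p1 & p1) | (~p2 & p1 & ~p3) | (~p2 & p2 & p1) | (~p2 & p2 & ~p3) | (~p1 & p1 & p1) | (~p1 & p1 & ~p3) | (~p1 & p2 & p1) | (~p1 & p2 & ~p3)   — distribute & over |
≡ (~p2 & p1) | (~p1 & p2 & ~p3)   — simplify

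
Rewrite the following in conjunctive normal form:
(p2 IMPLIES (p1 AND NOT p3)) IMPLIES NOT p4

(p2 IMPLIES (p1 AND NOT p3)) IMPLIES NOT p4
≡ NOT (p2 IMPLIES (p1 AND NOT p3)) OR NOT p4   [eliminate IMPLIES]
≡ NOT (NOT p2 OR (p1 AND NOT p3)) OR NOT p4   [eliminate IMPLIES]
≡ (NOT NOT p2 AND NOT (p1 AND NOT p3)) OR NOT p4   [De Morgan]
≡ (p2 AND NOT (p1 AND NOT p3)) OR NOT p4   [double negation]
≡ (p2 AND (NOT p1 OR NOT NOT p3)) OR NOT p4   [De Morgan]
≡ (p2 AND (NOT p1 OR p3)) OR NOT p4   [double negation]
≡ (p2 OR NOT p4) AND (NOT p1 OR p3 OR NOT p4)   [distribute OR over AND]

(p2 OR NOT p4) AND (NOT p1 OR p3 OR NOT p4)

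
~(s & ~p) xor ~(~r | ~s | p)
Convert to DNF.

~s | p | (s & ~p & r)

~(s & ~p) xor ~(~r | ~s | p)
= (~(s & ~p) & ~~(~r | ~s | p)) | (~~(s & ~p) & ~(~r | ~s | p))
= ((~s | ~~p) & ~~(~r | ~s | p)) | (~~(s & ~p) & ~(~r | ~s | p))
= ((~s | p) & ~~(~r | ~s | p)) | (~~(s & ~p) & ~(~r | ~s | p))
= ((~s | p) & (~r | ~s | p)) | (~~(s & ~p) & ~(~r | ~s | p))
= ((~s | p) & (~r | ~s | p)) | (s & ~p & ~(~r | ~s | p))
= ((~s | p) & (~r | ~s | p)) | (s & ~p & ~~r & ~~s & ~p)
= ((~s | p) & (~r | ~s | p)) | (s & ~p & r & ~~s & ~p)
= ((~s | p) & (~r | ~s | p)) | (s & ~p & r & s & ~p)
= (~s & ~r) | (~s & ~s) | (~s & p) | (p & ~r) | (p & ~s) | (p & p) | (s & ~p & r & s & ~p)
= ~s | p | (s & ~p & r)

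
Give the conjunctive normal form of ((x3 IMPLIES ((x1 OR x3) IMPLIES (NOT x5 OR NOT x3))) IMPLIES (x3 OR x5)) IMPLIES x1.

((x3 IMPLIES ((x1 OR x3) IMPLIES (NOT x5 OR NOT x3))) IMPLIES (x3 OR x5)) IMPLIES x1
≡ NOT ((x3 IMPLIES ((x1 OR x3) IMPLIES (NOT x5 OR NOT x3))) IMPLIES (x3 OR x5)) OR x1   (eliminate IMPLIES)
≡ NOT (NOT (x3 IMPLIES ((x1 OR x3) IMPLIES (NOT x5 OR NOT x3))) OR x3 OR x5) OR x1   (eliminate IMPLIES)
≡ NOT (NOT (NOT x3 OR ((x1 OR x3) IMPLIES (NOT x5 OR NOT x3))) OR x3 OR x5) OR x1   (eliminate IMPLIES)
≡ NOT (NOT (NOT x3 OR NOT (x1 OR x3) OR NOT x5 OR NOT x3) OR x3 OR x5) OR x1   (eliminate IMPLIES)
≡ (NOT NOT (NOT x3 OR NOT (x1 OR x3) OR NOT x5 OR NOT x3) AND NOT x3 AND NOT x5) OR x1   (De Morgan)
≡ ((NOT x3 OR NOT (x1 OR x3) OR NOT x5 OR NOT x3) AND NOT x3 AND NOT x5) OR x1   (double negation)
≡ ((NOT x3 OR (NOT x1 AND NOT x3) OR NOT x5 OR NOT x3) AND NOT x3 AND NOT x5) OR x1   (De Morgan)
≡ (NOT x3 OR NOT x1 OR NOT x5 OR NOT x3 OR x1) AND (NOT x3 OR NOT x3 OR NOT x5 OR NOT x3 OR x1) AND (NOT x3 OR x1) AND (NOT x5 OR x1)   (distribute OR over AND)
≡ (NOT x3 OR x1) AND (NOT x5 OR x1)   (simplify)

(NOT x3 OR x1) AND (NOT x5 OR x1)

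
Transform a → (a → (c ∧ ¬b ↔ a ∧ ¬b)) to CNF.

¬a ∨ b ∨ c

a → (a → (c ∧ ¬b ↔ a ∧ ¬b))
= ¬a ∨ (a → (c ∧ ¬b ↔ a ∧ ¬b))
= ¬a ∨ ¬a ∨ (c ∧ ¬b ↔ a ∧ ¬b)
= ¬a ∨ ¬a ∨ (c ∧ ¬b → a ∧ ¬b) ∧ (a ∧ ¬b → c ∧ ¬b)
= ¬a ∨ ¬a ∨ (¬(c ∧ ¬b) ∨ a ∧ ¬b) ∧ (a ∧ ¬b → c ∧ ¬b)
= ¬a ∨ ¬a ∨ (¬(c ∧ ¬b) ∨ a ∧ ¬b) ∧ (¬(a ∧ ¬b) ∨ c ∧ ¬b)
= ¬a ∨ ¬a ∨ (¬c ∨ ¬¬b ∨ a ∧ ¬b) ∧ (¬(a ∧ ¬b) ∨ c ∧ ¬b)
= ¬a ∨ ¬a ∨ (¬c ∨ b ∨ a ∧ ¬b) ∧ (¬(a ∧ ¬b) ∨ c ∧ ¬b)
= ¬a ∨ ¬a ∨ (¬c ∨ b ∨ a ∧ ¬b) ∧ (¬a ∨ ¬¬b ∨ c ∧ ¬b)
= ¬a ∨ ¬a ∨ (¬c ∨ b ∨ a ∧ ¬b) ∧ (¬a ∨ b ∨ c ∧ ¬b)
= (¬a ∨ ¬a ∨ ¬c ∨ b ∨ a) ∧ (¬a ∨ ¬a ∨ ¬c ∨ b ∨ ¬b) ∧ (¬a ∨ ¬a ∨ ¬a ∨ b ∨ c) ∧ (¬a ∨ ¬a ∨ ¬a ∨ b ∨ ¬b)
= ¬a ∨ b ∨ c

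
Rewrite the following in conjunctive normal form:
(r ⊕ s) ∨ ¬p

(r ⊕ s) ∨ ¬p
≡ ((r ∨ s) ∧ ¬(r ∧ s)) ∨ ¬p
≡ ((r ∨ s) ∧ (¬r ∨ ¬s)) ∨ ¬p
≡ (r ∨ s ∨ ¬p) ∧ (¬r ∨ ¬s ∨ ¬p)

(r ∨ s ∨ ¬p) ∧ (¬r ∨ ¬s ∨ ¬p)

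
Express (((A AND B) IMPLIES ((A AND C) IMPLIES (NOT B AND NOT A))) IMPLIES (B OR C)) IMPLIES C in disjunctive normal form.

(((A AND B) IMPLIES ((A AND C) IMPLIES (NOT B AND NOT A))) IMPLIES (B OR C)) IMPLIES C
≡ NOT (((A AND B) IMPLIES ((A AND C) IMPLIES (NOT B AND NOT A))) IMPLIES (B OR C)) OR C   [eliminate IMPLIES]
≡ NOT (NOT ((A AND B) IMPLIES ((A AND C) IMPLIES (NOT B AND NOT A))) OR B OR C) OR C   [eliminate IMPLIES]
≡ NOT (NOT (NOT (A AND B) OR ((A AND C) IMPLIES (NOT B AND NOT A))) OR B OR C) OR C   [eliminate IMPLIES]
≡ NOT (NOT (NOT (A AND B) OR NOT (A AND C) OR (NOT B AND NOT A)) OR B OR C) OR C   [eliminate IMPLIES]
≡ (NOT NOT (NOT (A AND B) OR NOT (A AND C) OR (NOT B AND NOT A)) AND NOT B AND NOT C) OR C   [De Morgan]
≡ ((NOT (A AND B) OR NOT (A AND C) OR (NOT B AND NOT A)) AND NOT B AND NOT C) OR C   [double negation]
≡ ((NOT A OR NOT B OR NOT (A AND C) OR (NOT B AND NOT A)) AND NOT B AND NOT C) OR C   [De Morgan]
≡ ((NOT A OR NOT B OR NOT A OR NOT C OR (NOT B AND NOT A)) AND NOT B AND NOT C) OR C   [De Morgan]
≡ (NOT A AND NOT B AND NOT C) OR (NOT B AND NOT B AND NOT C) OR (NOT A AND NOT B AND NOT C) OR (NOT C AND NOT B AND NOT C) OR (NOT B AND NOT A AND NOT B AND NOT C) OR C   [distribute AND over OR]
≡ (NOT B AND NOT C) OR C   [simplify]

(NOT B AND NOT C) OR C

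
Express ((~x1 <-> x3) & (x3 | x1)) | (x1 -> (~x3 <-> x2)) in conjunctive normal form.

((~x1 <-> x3) & (x3 | x1)) | (x1 -> (~x3 <-> x2))
⇔ ((~x1 -> x3) & (x3 -> ~x1) & (x3 | x1)) | (x1 -> (~x3 <-> x2))   [eliminate <->]
⇔ ((~~x1 | x3) & (x3 -> ~x1) & (x3 | x1)) | (x1 -> (~x3 <-> x2))   [eliminate ->]
⇔ ((~~x1 | x3) & (~x3 | ~x1) & (x3 | x1)) | (x1 -> (~x3 <-> x2))   [eliminate ->]
⇔ ((~~x1 | x3) & (~x3 | ~x1) & (x3 | x1)) | ~x1 | (~x3 <-> x2)   [eliminate ->]
⇔ ((~~x1 | x3) & (~x3 | ~x1) & (x3 | x1)) | ~x1 | ((~x3 -> x2) & (x2 -> ~x3))   [eliminate <->]
⇔ ((~~x1 | x3) & (~x3 | ~x1) & (x3 | x1)) | ~x1 | ((~~x3 | x2) & (x2 -> ~x3))   [eliminate ->]
⇔ ((~~x1 | x3) & (~x3 | ~x1) & (x3 | x1)) | ~x1 | ((~~x3 | x2) & (~x2 | ~x3))   [eliminate ->]
⇔ ((x1 | x3) & (~x3 | ~x1) & (x3 | x1)) | ~x1 | ((~~x3 | x2) & (~x2 | ~x3))   [double negation]
⇔ ((x1 | x3) & (~x3 | ~x1) & (x3 | x1)) | ~x1 | ((x3 | x2) & (~x2 | ~x3))   [double negation]
⇔ (x1 | x3 | ~x1 | x3 | x2) & (x1 | x3 | ~x1 | ~x2 | ~x3) & (~x3 | ~x1 | ~x1 | x3 | x2) & (~x3 | ~x1 | ~x1 | ~x2 | ~x3) & (x3 | x1 | ~x1 | x3 | x2) & (x3 | x1 | ~x1 | ~x2 | ~x3)   [distribute | over &]
⇔ ~x3 | ~x1 | ~x2   [simplify]

~x3 | ~x1 | ~x2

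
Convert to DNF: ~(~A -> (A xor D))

~(~A -> (A xor D))
= ~(~~A | (A xor D))   [eliminate ->]
= ~(~~A | (A & ~D) | (~A & D))   [expand xor]
= ~~~A & ~(A & ~D) & ~(~A & D)   [De Morgan]
= ~A & ~(A & ~D) & ~(~A & D)   [double negation]
= ~A & (~A | ~~D) & ~(~A & D)   [De Morgan]
= ~A & (~A | D) & ~(~A & D)   [double negation]
= ~A & (~A | D) & (~~A | ~D)   [De Morgan]
= ~A & (~A | D) & (A | ~D)   [double negation]
= (~A & ~A & A) | (~A & ~A & ~D) | (~A & D & A) | (~A & D & ~D)   [distribute & over |]
= ~A & ~D   [simplify]

~A & ~D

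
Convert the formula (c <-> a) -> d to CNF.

(c <-> a) -> d
≡ ~(c <-> a) | d   [eliminate ->]
≡ ~((c -> a) & (a -> c)) | d   [eliminate <->]
≡ ~((~c | a) & (a -> c)) | d   [eliminate ->]
≡ ~((~c | a) & (~a | c)) | d   [eliminate ->]
≡ ~(~c | a) | ~(~a | c) | d   [De Morgan]
≡ (~~c & ~a) | ~(~a | c) | d   [De Morgan]
≡ (c & ~a) | ~(~a | c) | d   [double negation]
≡ (c & ~a) | (~~a & ~c) | d   [De Morgan]
≡ (c & ~a) | (a & ~c) | d   [double negation]
≡ (c | a | d) & (c | ~c | d) & (~a | a | d) & (~a | ~c | d)   [distribute | over &]
≡ (c | a | d) & (~a | ~c | d)   [simplify]

(c | a | d) & (~a | ~c | d)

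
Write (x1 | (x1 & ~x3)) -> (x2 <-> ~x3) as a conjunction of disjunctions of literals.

(~x1 | ~x2 | ~x3) & (~x1 | x3 | x2)

(x1 | (x1 & ~x3)) -> (x2 <-> ~x3)
= ~(x1 | (x1 & ~x3)) | (x2 <-> ~x3)   (eliminate ->)
= ~(x1 | (x1 & ~x3)) | ((x2 -> ~x3) & (~x3 -> x2))   (eliminate <->)
= ~(x1 | (x1 & ~x3)) | ((~x2 | ~x3) & (~x3 -> x2))   (eliminate ->)
= ~(x1 | (x1 & ~x3)) | ((~x2 | ~x3) & (~~x3 | x2))   (eliminate ->)
= (~x1 & ~(x1 & ~x3)) | ((~x2 | ~x3) & (~~x3 | x2))   (De Morgan)
= (~x1 & (~x1 | ~~x3)) | ((~x2 | ~x3) & (~~x3 | x2))   (De Morgan)
= (~x1 & (~x1 | x3)) | ((~x2 | ~x3) & (~~x3 | x2))   (double negation)
= (~x1 & (~x1 | x3)) | ((~x2 | ~x3) & (x3 | x2))   (double negation)
= (~x1 | ~x2 | ~x3) & (~x1 | x3 | x2) & (~x1 | x3 | ~x2 | ~x3) & (~x1 | x3 | x3 | x2)   (distribute | over &)
= (~x1 | ~x2 | ~x3) & (~x1 | x3 | x2)   (simplify)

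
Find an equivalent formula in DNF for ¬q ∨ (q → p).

¬q ∨ p

¬q ∨ (q → p)
≡ ¬q ∨ ¬q ∨ p   [eliminate →]
≡ ¬q ∨ p   [simplify]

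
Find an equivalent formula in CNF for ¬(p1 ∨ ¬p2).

¬(p1 ∨ ¬p2)
⇔ ¬p1 ∧ ¬¬p2   [De Morgan]
⇔ ¬p1 ∧ p2   [double negation]

¬p1 ∧ p2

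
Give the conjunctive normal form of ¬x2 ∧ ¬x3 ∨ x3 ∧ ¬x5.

¬x2 ∧ ¬x3 ∨ x3 ∧ ¬x5
≡ (¬x2 ∨ x3) ∧ (¬x2 ∨ ¬x5) ∧ (¬x3 ∨ x3) ∧ (¬x3 ∨ ¬x5)   (distribute ∨ over ∧)
≡ (¬x2 ∨ x3) ∧ (¬x2 ∨ ¬x5) ∧ (¬x3 ∨ ¬x5)   (simplify)

(¬x2 ∨ x3) ∧ (¬x2 ∨ ¬x5) ∧ (¬x3 ∨ ¬x5)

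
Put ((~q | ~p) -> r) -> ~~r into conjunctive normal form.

((~q | ~p) -> r) -> ~~r
≡ ~((~q | ~p) -> r) | ~~r   (eliminate ->)
≡ ~(~(~q | ~p) | r) | ~~r   (eliminate ->)
≡ (~~(~q | ~p) & ~r) | ~~r   (De Morgan)
≡ ((~q | ~p) & ~r) | ~~r   (double negation)
≡ ((~q | ~p) & ~r) | r   (double negation)
≡ (~q | ~p | r) & (~r | r)   (distribute | over &)
≡ ~q | ~p | r   (simplify)

~q | ~p | r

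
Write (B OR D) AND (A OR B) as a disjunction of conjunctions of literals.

B OR (D AND A)

(B OR D) AND (A OR B)
⇔ (B AND A) OR (B AND B) OR (D AND A) OR (D AND B)   — distribute AND over OR
⇔ B OR (D AND A)   — simplify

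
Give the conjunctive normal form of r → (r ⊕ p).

¬r ∨ ¬p

r → (r ⊕ p)
= ¬r ∨ (r ⊕ p)   [eliminate →]
= ¬r ∨ ((r ∨ p) ∧ ¬(r ∧ p))   [expand ⊕]
= ¬r ∨ ((r ∨ p) ∧ (¬r ∨ ¬p))   [De Morgan]
= (¬r ∨ r ∨ p) ∧ (¬r ∨ ¬r ∨ ¬p)   [distribute ∨ over ∧]
= ¬r ∨ ¬p   [simplify]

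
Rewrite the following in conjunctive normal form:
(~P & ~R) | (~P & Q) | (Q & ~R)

(~P | Q) & (~P | ~R) & (~R | Q)

(~P & ~R) | (~P & Q) | (Q & ~R)
⇔ (~P | ~P | Q) & (~P | ~P | ~R) & (~P | Q | Q) & (~P | Q | ~R) & (~R | ~P | Q) & (~R | ~P | ~R) & (~R | Q | Q) & (~R | Q | ~R)
⇔ (~P | Q) & (~P | ~R) & (~R | Q)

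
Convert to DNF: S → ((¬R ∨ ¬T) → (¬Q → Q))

S → ((¬R ∨ ¬T) → (¬Q → Q))
⇔ ¬S ∨ ((¬R ∨ ¬T) → (¬Q → Q))   [eliminate →]
⇔ ¬S ∨ ¬(¬R ∨ ¬T) ∨ (¬Q → Q)   [eliminate →]
⇔ ¬S ∨ ¬(¬R ∨ ¬T) ∨ ¬¬Q ∨ Q   [eliminate →]
⇔ ¬S ∨ (¬¬R ∧ ¬¬T) ∨ ¬¬Q ∨ Q   [De Morgan]
⇔ ¬S ∨ (R ∧ ¬¬T) ∨ ¬¬Q ∨ Q   [double negation]
⇔ ¬S ∨ (R ∧ T) ∨ ¬¬Q ∨ Q   [double negation]
⇔ ¬S ∨ (R ∧ T) ∨ Q ∨ Q   [double negation]
⇔ ¬S ∨ (R ∧ T) ∨ Q   [simplify]

¬S ∨ (R ∧ T) ∨ Q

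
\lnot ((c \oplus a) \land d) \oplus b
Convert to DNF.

(\lnot c \land \lnot a \land \lnot b) \lor (a \land c \land \lnot b) \lor (\lnot d \land \lnot b) \lor (c \land \lnot a \land d \land b) \lor (\lnot c \land a \land d \land b)

\lnot ((c \oplus a) \land d) \oplus b
≡ (\lnot ((c \oplus a) \land d) \land \lnot b) \lor (\lnot \lnot ((c \oplus a) \land d) \land b)   (expand \oplus)
≡ (\lnot (((c \land \lnot a) \lor (\lnot c \land a)) \land d) \land \lnot b) \lor (\lnot \lnot ((c \oplus a) \land d) \land b)   (expand \oplus)
≡ (\lnot (((c \land \lnot a) \lor (\lnot c \land a)) \land d) \land \lnot b) \lor (\lnot \lnot (((c \land \lnot a) \lor (\lnot c \land a)) \land d) \land b)   (expand \oplus)
≡ ((\lnot ((c \land \lnot a) \lor (\lnot c \land a)) \lor \lnot d) \land \lnot b) \lor (\lnot \lnot (((c \land \lnot a) \lor (\lnot c \land a)) \land d) \land b)   (De Morgan)
≡ (((\lnot (c \land \lnot a) \land \lnot (\lnot c \land a)) \lor \lnot d) \land \lnot b) \lor (\lnot \lnot (((c \land \lnot a) \lor (\lnot c \land a)) \land d) \land b)   (De Morgan)
≡ ((((\lnot c \lor \lnot \lnot a) \land \lnot (\lnot c \land a)) \lor \lnot d) \land \lnot b) \lor (\lnot \lnot (((c \land \lnot a) \lor (\lnot c \land a)) \land d) \land b)   (De Morgan)
≡ ((((\lnot c \lor a) \land \lnot (\lnot c \land a)) \lor \lnot d) \land \lnot b) \lor (\lnot \lnot (((c \land \lnot a) \lor (\lnot c \land a)) \land d) \land b)   (double negation)
≡ ((((\lnot c \lor a) \land (\lnot \lnot c \lor \lnot a)) \lor \lnot d) \land \lnot b) \lor (\lnot \lnot (((c \land \lnot a) \lor (\lnot c \land a)) \land d) \land b)   (De Morgan)
≡ ((((\lnot c \lor a) \land (c \lor \lnot a)) \lor \lnot d) \land \lnot b) \lor (\lnot \lnot (((c \land \lnot a) \lor (\lnot c \land a)) \land d) \land b)   (double negation)
≡ ((((\lnot c \lor a) \land (c \lor \lnot a)) \lor \lnot d) \land \lnot b) \lor (((c \land \lnot a) \lor (\lnot c \land a)) \land d \land b)   (double negation)
≡ (\lnot c \land c \land \lnot b) \lor (\lnot c \land \lnot a \land \lnot b) \lor (a \land c \land \lnot b) \lor (a \land \lnot a \land \lnot b) \lor (\lnot d \land \lnot b) \lor (c \land \lnot a \land d \land b) \lor (\lnot c \land a \land d \land b)   (distribute \land over \lor)
≡ (\lnot c \land \lnot a \land \lnot b) \lor (a \land c \land \lnot b) \lor (\lnot d \land \lnot b) \lor (c \land \lnot a \land d \land b) \lor (\lnot c \land a \land d \land b)   (simplify)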